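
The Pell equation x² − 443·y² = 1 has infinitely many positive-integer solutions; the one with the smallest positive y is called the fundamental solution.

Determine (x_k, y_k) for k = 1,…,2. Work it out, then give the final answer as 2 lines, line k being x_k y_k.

d=443: √d = [21; 21,42] (ℓ=2, even), read p_1/q_1
i=0: a=21 ⇒ p=21, q=1
i=1: a=21 ⇒ p=442, q=21
(x₁, y₁) = (442, 21);  442² − 443·21² = 1 ✓
(442+21√443)^2 = 390727 + 18564√443

442 21
390727 18564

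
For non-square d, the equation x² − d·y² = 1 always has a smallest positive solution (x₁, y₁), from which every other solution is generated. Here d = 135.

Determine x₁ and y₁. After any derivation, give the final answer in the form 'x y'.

244 21

[11; 1,1,1,1,1,1,1,22] for √135; ℓ=8 ⇒ convergent index 7
a_0=11:  p_0=11·1+0=11,  q_0=11·0+1=1
a_1=1:  p_1=1·11+1=12,  q_1=1·1+0=1
a_2=1:  p_2=1·12+11=23,  q_2=1·1+1=2
a_3=1:  p_3=1·23+12=35,  q_3=1·2+1=3
…
a_5=1:  p_5=1·58+35=93,  q_5=1·5+3=8
a_6=1:  p_6=1·93+58=151,  q_6=1·8+5=13
a_7=1:  p_7=1·151+93=244,  q_7=1·13+8=21
(x₁, y₁) = (244, 21);  244² − 135·21² = 1 ✓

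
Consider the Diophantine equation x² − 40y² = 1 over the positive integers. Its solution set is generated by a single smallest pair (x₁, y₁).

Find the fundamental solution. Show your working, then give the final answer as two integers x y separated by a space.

[6; 3,12] for √40; ℓ=2 ⇒ convergent index 1
a_0=6:  p_0=6·1+0=6,  q_0=6·0+1=1
a_1=3:  p_1=3·6+1=19,  q_1=3·1+0=3
(x₁, y₁) = (19, 3);  19² − 40·3² = 1 ✓

19 3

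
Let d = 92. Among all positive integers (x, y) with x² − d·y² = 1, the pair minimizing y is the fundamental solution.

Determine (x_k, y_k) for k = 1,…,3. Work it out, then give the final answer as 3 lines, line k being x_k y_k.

1151 120
2649601 276240
6099380351 635904360

d=92: √d = [9; 1,1,2,4,2,1,1,18] (ℓ=8, even), read p_7/q_7
i=0: a=9 ⇒ p=9, q=1
i=1: a=1 ⇒ p=10, q=1
i=2: a=1 ⇒ p=19, q=2
…
i=4: a=4 ⇒ p=211, q=22
i=5: a=2 ⇒ p=470, q=49
i=6: a=1 ⇒ p=681, q=71
i=7: a=1 ⇒ p=1151, q=120
(x₁, y₁) = (1151, 120);  1151² − 92·120² = 1 ✓
(1151+120√92)^2 = 2649601 + 276240√92
(1151+120√92)^3 = 6099380351 + 635904360√92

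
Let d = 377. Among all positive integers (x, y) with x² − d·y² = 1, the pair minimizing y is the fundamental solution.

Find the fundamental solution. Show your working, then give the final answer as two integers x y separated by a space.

[19; 2,2,2,38] for √377; ℓ=4 ⇒ convergent index 3
k=0  a_k=19  p_k/q_k = 19/1
k=1  a_k=2  p_k/q_k = 39/2
k=2  a_k=2  p_k/q_k = 97/5
k=3  a_k=2  p_k/q_k = 233/12
(x₁, y₁) = (233, 12);  233² − 377·12² = 1 ✓

233 12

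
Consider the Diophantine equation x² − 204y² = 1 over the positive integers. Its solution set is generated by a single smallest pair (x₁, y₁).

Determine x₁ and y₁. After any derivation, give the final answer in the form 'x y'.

4999 350

√204 → a₀=14, period (3,1,1,6,1,1,3,28); ℓ=8 even so k=7
a_0=14:  p_0=14·1+0=14,  q_0=14·0+1=1
a_1=3:  p_1=3·14+1=43,  q_1=3·1+0=3
a_2=1:  p_2=1·43+14=57,  q_2=1·3+1=4
a_3=1:  p_3=1·57+43=100,  q_3=1·4+3=7
a_4=6:  p_4=6·100+57=657,  q_4=6·7+4=46
a_5=1:  p_5=1·657+100=757,  q_5=1·46+7=53
a_6=1:  p_6=1·757+657=1414,  q_6=1·53+46=99
a_7=3:  p_7=3·1414+757=4999,  q_7=3·99+53=350
→ (4999, 350).  Check: 4999²=24990001, 204·350²=24990000, difference 1.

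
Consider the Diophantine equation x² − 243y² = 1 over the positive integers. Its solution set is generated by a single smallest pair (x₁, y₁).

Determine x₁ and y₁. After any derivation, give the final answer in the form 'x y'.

√243 = [15; 1,1,2,3,15,3,2,1,1,30, …], period ℓ=10 (even) → k=9
i=0: a=15 ⇒ p=15, q=1
…
i=7: a=2 ⇒ p=28901, q=1854
i=8: a=1 ⇒ p=41325, q=2651
i=9: a=1 ⇒ p=70226, q=4505
fundamental: x₁=70226, y₁=4505  (since 4931691076 − 243·20295025 = 1)

70226 4505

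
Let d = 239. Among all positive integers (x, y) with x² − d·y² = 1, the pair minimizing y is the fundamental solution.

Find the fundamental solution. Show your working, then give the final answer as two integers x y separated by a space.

6195120 400729

√239 → a₀=15, period (2,5,1,2,4,15,4,2,1,5,2,30); ℓ=12 even so k=11
k=0  a_k=15  p_k/q_k = 15/1
…
k=3  a_k=1  p_k/q_k = 201/13
k=4  a_k=2  p_k/q_k = 572/37
…
k=8  a_k=2  p_k/q_k = 346141/22390
…
k=10  a_k=5  p_k/q_k = 2847431/184185
k=11  a_k=2  p_k/q_k = 6195120/400729
→ (6195120, 400729).  Check: 6195120²=38379511814400, 239·400729²=38379511814399, difference 1.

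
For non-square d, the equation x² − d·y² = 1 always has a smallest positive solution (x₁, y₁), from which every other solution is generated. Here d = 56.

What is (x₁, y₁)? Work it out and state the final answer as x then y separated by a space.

√56 = [7; 2,14, …], period ℓ=2 (even) → k=1
a_0=7:  p_0=7·1+0=7,  q_0=7·0+1=1
a_1=2:  p_1=2·7+1=15,  q_1=2·1+0=2
fundamental: x₁=15, y₁=2  (since 225 − 56·4 = 1)

15 2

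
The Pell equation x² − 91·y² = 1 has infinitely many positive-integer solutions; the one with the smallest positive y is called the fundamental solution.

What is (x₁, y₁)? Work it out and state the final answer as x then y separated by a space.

√91 = [9; 1,1,5,1,5,1,1,18, …], period ℓ=8 (even) → k=7
step 0: (9, 1)  from 9·(1,0) + (0,1)
…
step 2: (19, 2)  from 1·(10,1) + (9,1)
step 3: (105, 11)  from 5·(19,2) + (10,1)
step 4: (124, 13)  from 1·(105,11) + (19,2)
step 5: (725, 76)  from 5·(124,13) + (105,11)
step 6: (849, 89)  from 1·(725,76) + (124,13)
step 7: (1574, 165)  from 1·(849,89) + (725,76)
(x₁, y₁) = (1574, 165);  1574² − 91·165² = 1 ✓

1574 165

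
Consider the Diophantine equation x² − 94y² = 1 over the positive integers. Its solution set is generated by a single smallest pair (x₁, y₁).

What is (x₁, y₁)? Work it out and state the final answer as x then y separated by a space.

2143295 221064

d=94: √d = [9; 1,2,3,1,1,…,2,1,18] (ℓ=16, even), read p_15/q_15
k=0  a_k=9  p_k/q_k = 9/1
…
k=2  a_k=2  p_k/q_k = 29/3
k=3  a_k=3  p_k/q_k = 97/10
…
k=8  a_k=8  p_k/q_k = 12953/1336
k=9  a_k=1  p_k/q_k = 14417/1487
…
k=14  a_k=2  p_k/q_k = 1490361/153719
k=15  a_k=1  p_k/q_k = 2143295/221064
→ (2143295, 221064).  Check: 2143295²=4593713457025, 94·221064²=4593713457024, difference 1.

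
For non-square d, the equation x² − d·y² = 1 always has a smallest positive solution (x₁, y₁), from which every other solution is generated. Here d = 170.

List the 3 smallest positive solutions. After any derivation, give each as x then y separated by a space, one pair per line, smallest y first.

339 26
229841 17628
155831859 11951758

d=170: √d = [13; 26] (ℓ=1, odd), read p_1/q_1
step 0: (13, 1)  from 13·(1,0) + (0,1)
step 1: (339, 26)  from 26·(13,1) + (1,0)
fundamental: x₁=339, y₁=26  (since 114921 − 170·676 = 1)
(x_2, y_2) = (339·339 + 170·26·26, 339·26 + 26·339) = (229841, 17628)
(x_3, y_3) = (339·229841 + 170·26·17628, 339·17628 + 26·229841) = (155831859, 11951758)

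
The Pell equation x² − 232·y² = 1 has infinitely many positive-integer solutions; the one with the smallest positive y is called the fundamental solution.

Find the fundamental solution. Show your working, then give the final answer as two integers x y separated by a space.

√232 = [15; 4,3,7,3,4,30, …], period ℓ=6 (even) → k=5
i=0: a=15 ⇒ p=15, q=1
i=1: a=4 ⇒ p=61, q=4
i=2: a=3 ⇒ p=198, q=13
i=3: a=7 ⇒ p=1447, q=95
i=4: a=3 ⇒ p=4539, q=298
i=5: a=4 ⇒ p=19603, q=1287
(x₁, y₁) = (19603, 1287);  19603² − 232·1287² = 1 ✓

19603 1287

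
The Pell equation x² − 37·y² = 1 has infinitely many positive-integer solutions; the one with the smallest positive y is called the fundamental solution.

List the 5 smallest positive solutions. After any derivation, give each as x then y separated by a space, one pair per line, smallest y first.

[6; 12] for √37; ℓ=1 ⇒ convergent index 1
k=0  a_k=6  p_k/q_k = 6/1
k=1  a_k=12  p_k/q_k = 73/12
(x₁, y₁) = (73, 12);  73² − 37·12² = 1 ✓
(x_2, y_2) = (73·73 + 37·12·12, 73·12 + 12·73) = (10657, 1752)
(x_3, y_3) = (73·10657 + 37·12·1752, 73·1752 + 12·10657) = (1555849, 255780)
(x_4, y_4) = (73·1555849 + 37·12·255780, 73·255780 + 12·1555849) = (227143297, 37342128)
(x_5, y_5) = (73·227143297 + 37·12·37342128, 73·37342128 + 12·227143297) = (33161365513, 5451694908)

73 12
10657 1752
1555849 255780
227143297 37342128
33161365513 5451694908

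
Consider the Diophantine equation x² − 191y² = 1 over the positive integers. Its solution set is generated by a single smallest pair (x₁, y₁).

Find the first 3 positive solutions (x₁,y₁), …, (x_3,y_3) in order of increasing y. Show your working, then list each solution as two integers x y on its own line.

√191 = [13; 1,4,1,1,3,…,4,1,26, …], period ℓ=16 (even) → k=15
step 0: (13, 1)  from 13·(1,0) + (0,1)
step 1: (14, 1)  from 1·(13,1) + (1,0)
…
step 4: (152, 11)  from 1·(83,6) + (69,5)
step 5: (539, 39)  from 3·(152,11) + (83,6)
step 6: (1230, 89)  from 2·(539,39) + (152,11)
step 7: (2999, 217)  from 2·(1230,89) + (539,39)
step 8: (40217, 2910)  from 13·(2999,217) + (1230,89)
step 9: (83433, 6037)  from 2·(40217,2910) + (2999,217)
step 10: (207083, 14984)  from 2·(83433,6037) + (40217,2910)
step 11: (704682, 50989)  from 3·(207083,14984) + (83433,6037)
step 12: (911765, 65973)  from 1·(704682,50989) + (207083,14984)
step 13: (1616447, 116962)  from 1·(911765,65973) + (704682,50989)
step 14: (7377553, 533821)  from 4·(1616447,116962) + (911765,65973)
step 15: (8994000, 650783)  from 1·(7377553,533821) + (1616447,116962)
fundamental: x₁=8994000, y₁=650783  (since 80892036000000 − 191·423518513089 = 1)
n=2: (8994000,650783)∘(8994000,650783) = (8994000·8994000+191·650783·650783, 8994000·650783+650783·8994000) = (161784071999999,11706284604000)
n=3: (161784071999999,11706284604000)∘(8994000,650783) = (8994000·161784071999999+191·650783·11706284604000, 8994000·11706284604000+650783·161784071999999) = (2910171887135973018000,210572647456751349217)

8994000 650783
161784071999999 11706284604000
2910171887135973018000 210572647456751349217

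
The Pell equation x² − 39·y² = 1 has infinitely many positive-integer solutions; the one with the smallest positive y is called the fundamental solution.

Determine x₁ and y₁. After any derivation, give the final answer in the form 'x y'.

[6; 4,12] for √39; ℓ=2 ⇒ convergent index 1
a_0=6:  p_0=6·1+0=6,  q_0=6·0+1=1
a_1=4:  p_1=4·6+1=25,  q_1=4·1+0=4
(x₁, y₁) = (25, 4);  25² − 39·4² = 1 ✓

25 4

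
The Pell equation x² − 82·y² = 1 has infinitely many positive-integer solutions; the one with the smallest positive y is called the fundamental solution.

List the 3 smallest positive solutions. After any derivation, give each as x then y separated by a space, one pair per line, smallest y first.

163 18
53137 5868
17322499 1912950

[9; 18] for √82; ℓ=1 ⇒ convergent index 1
step 0: (9, 1)  from 9·(1,0) + (0,1)
step 1: (163, 18)  from 18·(9,1) + (1,0)
fundamental: x₁=163, y₁=18  (since 26569 − 82·324 = 1)
(x_2, y_2) = (163·163 + 82·18·18, 163·18 + 18·163) = (53137, 5868)
(x_3, y_3) = (163·53137 + 82·18·5868, 163·5868 + 18·53137) = (17322499, 1912950)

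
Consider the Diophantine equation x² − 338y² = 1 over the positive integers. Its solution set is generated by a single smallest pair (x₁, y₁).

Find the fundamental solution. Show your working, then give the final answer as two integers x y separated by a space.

√338 = [18; 2,1,1,2,36, …], period ℓ=5 (odd) → k=9
k=0  a_k=18  p_k/q_k = 18/1
k=1  a_k=2  p_k/q_k = 37/2
k=2  a_k=1  p_k/q_k = 55/3
…
k=4  a_k=2  p_k/q_k = 239/13
k=5  a_k=36  p_k/q_k = 8696/473
…
k=7  a_k=1  p_k/q_k = 26327/1432
k=8  a_k=1  p_k/q_k = 43958/2391
k=9  a_k=2  p_k/q_k = 114243/6214
(x₁, y₁) = (114243, 6214);  114243² − 338·6214² = 1 ✓

114243 6214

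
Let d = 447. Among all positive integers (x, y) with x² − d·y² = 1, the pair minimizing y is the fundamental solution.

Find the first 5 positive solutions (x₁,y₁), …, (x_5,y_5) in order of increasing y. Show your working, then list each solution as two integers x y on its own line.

d=447: √d = [21; 7,42] (ℓ=2, even), read p_1/q_1
k=0  a_k=21  p_k/q_k = 21/1
k=1  a_k=7  p_k/q_k = 148/7
fundamental: x₁=148, y₁=7  (since 21904 − 447·49 = 1)
(x_2, y_2) = (148·148 + 447·7·7, 148·7 + 7·148) = (43807, 2072)
(x_3, y_3) = (148·43807 + 447·7·2072, 148·2072 + 7·43807) = (12966724, 613305)
(x_4, y_4) = (148·12966724 + 447·7·613305, 148·613305 + 7·12966724) = (3838106497, 181536208)
(x_5, y_5) = (148·3838106497 + 447·7·181536208, 148·181536208 + 7·3838106497) = (1136066556388, 53734104263)

148 7
43807 2072
12966724 613305
3838106497 181536208
1136066556388 53734104263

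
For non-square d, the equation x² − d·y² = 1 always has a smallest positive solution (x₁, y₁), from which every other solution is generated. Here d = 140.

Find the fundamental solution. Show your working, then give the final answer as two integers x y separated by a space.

71 6

d=140: √d = [11; 1,4,1,22] (ℓ=4, even), read p_3/q_3
i=0: a=11 ⇒ p=11, q=1
i=1: a=1 ⇒ p=12, q=1
i=2: a=4 ⇒ p=59, q=5
i=3: a=1 ⇒ p=71, q=6
→ (71, 6).  Check: 71²=5041, 140·6²=5040, difference 1.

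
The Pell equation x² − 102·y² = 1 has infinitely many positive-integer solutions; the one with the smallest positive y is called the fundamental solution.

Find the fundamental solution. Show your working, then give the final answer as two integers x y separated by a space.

√102 = [10; 10,20, …], period ℓ=2 (even) → k=1
a_0=10:  p_0=10·1+0=10,  q_0=10·0+1=1
a_1=10:  p_1=10·10+1=101,  q_1=10·1+0=10
→ (101, 10).  Check: 101²=10201, 102·10²=10200, difference 1.

101 10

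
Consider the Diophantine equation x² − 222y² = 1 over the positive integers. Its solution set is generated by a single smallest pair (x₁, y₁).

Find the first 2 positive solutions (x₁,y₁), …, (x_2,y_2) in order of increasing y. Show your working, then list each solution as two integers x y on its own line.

149 10
44401 2980

[14; 1,8,1,28] for √222; ℓ=4 ⇒ convergent index 3
step 0: (14, 1)  from 14·(1,0) + (0,1)
step 1: (15, 1)  from 1·(14,1) + (1,0)
step 2: (134, 9)  from 8·(15,1) + (14,1)
step 3: (149, 10)  from 1·(134,9) + (15,1)
(x₁, y₁) = (149, 10);  149² − 222·10² = 1 ✓
k=2:  x_2 = 149·149+222·10·10 = 44401,  y_2 = 149·10+10·149 = 2980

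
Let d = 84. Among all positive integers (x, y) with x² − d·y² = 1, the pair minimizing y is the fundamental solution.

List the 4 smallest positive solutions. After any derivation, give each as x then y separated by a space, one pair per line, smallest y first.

55 6
6049 660
665335 72594
73180801 7984680

d=84: √d = [9; 6,18] (ℓ=2, even), read p_1/q_1
i=0: a=9 ⇒ p=9, q=1
i=1: a=6 ⇒ p=55, q=6
→ (55, 6).  Check: 55²=3025, 84·6²=3024, difference 1.
(55+6√84)^2 = 6049 + 660√84
(55+6√84)^3 = 665335 + 72594√84
(55+6√84)^4 = 73180801 + 7984680√84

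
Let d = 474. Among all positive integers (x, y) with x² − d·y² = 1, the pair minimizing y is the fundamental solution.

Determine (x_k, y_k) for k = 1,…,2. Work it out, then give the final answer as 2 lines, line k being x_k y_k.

193549 8890
74922430801 3441301220

√474 → a₀=21, period (1,3,2,1,1,…,3,1,42); ℓ=14 even so k=13
k=0  a_k=21  p_k/q_k = 21/1
…
k=2  a_k=3  p_k/q_k = 87/4
…
k=4  a_k=1  p_k/q_k = 283/13
k=5  a_k=1  p_k/q_k = 479/22
k=6  a_k=1  p_k/q_k = 762/35
…
k=10  a_k=1  p_k/q_k = 16677/766
k=11  a_k=2  p_k/q_k = 44218/2031
k=12  a_k=3  p_k/q_k = 149331/6859
k=13  a_k=1  p_k/q_k = 193549/8890
→ (193549, 8890).  Check: 193549²=37461215401, 474·8890²=37461215400, difference 1.
(193549+8890√474)^2 = 74922430801 + 3441301220√474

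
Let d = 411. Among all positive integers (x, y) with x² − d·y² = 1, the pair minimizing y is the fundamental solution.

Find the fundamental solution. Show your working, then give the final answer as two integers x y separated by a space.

√411 = [20; 3,1,1,1,19,1,1,1,3,40, …], period ℓ=10 (even) → k=9
k=0  a_k=20  p_k/q_k = 20/1
k=1  a_k=3  p_k/q_k = 61/3
k=2  a_k=1  p_k/q_k = 81/4
…
k=4  a_k=1  p_k/q_k = 223/11
k=5  a_k=19  p_k/q_k = 4379/216
…
k=7  a_k=1  p_k/q_k = 8981/443
k=8  a_k=1  p_k/q_k = 13583/670
k=9  a_k=3  p_k/q_k = 49730/2453
fundamental: x₁=49730, y₁=2453  (since 2473072900 − 411·6017209 = 1)

49730 2453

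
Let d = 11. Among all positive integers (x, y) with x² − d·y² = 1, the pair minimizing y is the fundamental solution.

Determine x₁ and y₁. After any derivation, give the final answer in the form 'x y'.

d=11: √d = [3; 3,6] (ℓ=2, even), read p_1/q_1
k=0  a_k=3  p_k/q_k = 3/1
k=1  a_k=3  p_k/q_k = 10/3
fundamental: x₁=10, y₁=3  (since 100 − 11·9 = 1)

10 3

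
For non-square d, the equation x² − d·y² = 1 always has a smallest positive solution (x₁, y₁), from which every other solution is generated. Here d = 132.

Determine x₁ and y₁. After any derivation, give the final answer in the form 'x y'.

d=132: √d = [11; 2,22] (ℓ=2, even), read p_1/q_1
step 0: (11, 1)  from 11·(1,0) + (0,1)
step 1: (23, 2)  from 2·(11,1) + (1,0)
fundamental: x₁=23, y₁=2  (since 529 − 132·4 = 1)

23 2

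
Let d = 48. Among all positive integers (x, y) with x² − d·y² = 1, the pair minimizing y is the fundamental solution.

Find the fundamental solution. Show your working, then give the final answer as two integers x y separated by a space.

7 1

√48 → a₀=6, period (1,12); ℓ=2 even so k=1
a_0=6:  p_0=6·1+0=6,  q_0=6·0+1=1
a_1=1:  p_1=1·6+1=7,  q_1=1·1+0=1
fundamental: x₁=7, y₁=1  (since 49 − 48·1 = 1)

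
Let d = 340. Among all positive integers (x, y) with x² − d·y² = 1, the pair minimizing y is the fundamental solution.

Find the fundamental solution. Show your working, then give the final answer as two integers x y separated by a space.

285769 15498

√340 = [18; 2,3,1,1,1,…,3,2,36, …], period ℓ=14 (even) → k=13
i=0: a=18 ⇒ p=18, q=1
i=1: a=2 ⇒ p=37, q=2
…
i=3: a=1 ⇒ p=166, q=9
i=4: a=1 ⇒ p=295, q=16
i=5: a=1 ⇒ p=461, q=25
i=6: a=1 ⇒ p=756, q=41
i=7: a=8 ⇒ p=6509, q=353
i=8: a=1 ⇒ p=7265, q=394
i=9: a=1 ⇒ p=13774, q=747
i=10: a=1 ⇒ p=21039, q=1141
i=11: a=1 ⇒ p=34813, q=1888
i=12: a=3 ⇒ p=125478, q=6805
i=13: a=2 ⇒ p=285769, q=15498
→ (285769, 15498).  Check: 285769²=81663921361, 340·15498²=81663921360, difference 1.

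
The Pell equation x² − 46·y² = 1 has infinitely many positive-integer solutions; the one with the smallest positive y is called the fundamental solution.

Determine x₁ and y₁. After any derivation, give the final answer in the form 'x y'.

√46 → a₀=6, period (1,3,1,1,2,6,2,1,1,3,1,12); ℓ=12 even so k=11
step 0: (6, 1)  from 6·(1,0) + (0,1)
…
step 2: (27, 4)  from 3·(7,1) + (6,1)
step 3: (34, 5)  from 1·(27,4) + (7,1)
step 4: (61, 9)  from 1·(34,5) + (27,4)
step 5: (156, 23)  from 2·(61,9) + (34,5)
step 6: (997, 147)  from 6·(156,23) + (61,9)
step 7: (2150, 317)  from 2·(997,147) + (156,23)
step 8: (3147, 464)  from 1·(2150,317) + (997,147)
…
step 10: (19038, 2807)  from 3·(5297,781) + (3147,464)
step 11: (24335, 3588)  from 1·(19038,2807) + (5297,781)
→ (24335, 3588).  Check: 24335²=592192225, 46·3588²=592192224, difference 1.

24335 3588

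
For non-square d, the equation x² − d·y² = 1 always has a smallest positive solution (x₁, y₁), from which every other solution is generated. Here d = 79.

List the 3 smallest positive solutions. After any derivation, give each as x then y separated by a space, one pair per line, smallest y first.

80 9
12799 1440
2047760 230391

√79 = [8; 1,7,1,16, …], period ℓ=4 (even) → k=3
k=0  a_k=8  p_k/q_k = 8/1
k=1  a_k=1  p_k/q_k = 9/1
k=2  a_k=7  p_k/q_k = 71/8
k=3  a_k=1  p_k/q_k = 80/9
fundamental: x₁=80, y₁=9  (since 6400 − 79·81 = 1)
(80+9√79)^2 = 12799 + 1440√79
(80+9√79)^3 = 2047760 + 230391√79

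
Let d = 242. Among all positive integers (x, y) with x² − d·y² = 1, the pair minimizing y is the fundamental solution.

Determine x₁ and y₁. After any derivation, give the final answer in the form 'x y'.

√242 → a₀=15, period (1,1,3,1,14,1,3,1,1,30); ℓ=10 even so k=9
k=0  a_k=15  p_k/q_k = 15/1
k=1  a_k=1  p_k/q_k = 16/1
k=2  a_k=1  p_k/q_k = 31/2
…
k=6  a_k=1  p_k/q_k = 2209/142
…
k=8  a_k=1  p_k/q_k = 10905/701
k=9  a_k=1  p_k/q_k = 19601/1260
(x₁, y₁) = (19601, 1260);  19601² − 242·1260² = 1 ✓

19601 1260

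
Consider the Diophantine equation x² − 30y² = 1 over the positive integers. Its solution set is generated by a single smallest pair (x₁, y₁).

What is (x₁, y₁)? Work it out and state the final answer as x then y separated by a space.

√30 = [5; 2,10, …], period ℓ=2 (even) → k=1
i=0: a=5 ⇒ p=5, q=1
i=1: a=2 ⇒ p=11, q=2
→ (11, 2).  Check: 11²=121, 30·2²=120, difference 1.

11 2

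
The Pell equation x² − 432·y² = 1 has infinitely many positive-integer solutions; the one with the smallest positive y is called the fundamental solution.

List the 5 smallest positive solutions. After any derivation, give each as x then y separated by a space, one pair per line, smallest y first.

d=432: √d = [20; 1,3,1,1,1,3,1,40] (ℓ=8, even), read p_7/q_7
a_0=20:  p_0=20·1+0=20,  q_0=20·0+1=1
a_1=1:  p_1=1·20+1=21,  q_1=1·1+0=1
a_2=3:  p_2=3·21+20=83,  q_2=3·1+1=4
…
a_4=1:  p_4=1·104+83=187,  q_4=1·5+4=9
a_5=1:  p_5=1·187+104=291,  q_5=1·9+5=14
a_6=3:  p_6=3·291+187=1060,  q_6=3·14+9=51
a_7=1:  p_7=1·1060+291=1351,  q_7=1·51+14=65
fundamental: x₁=1351, y₁=65  (since 1825201 − 432·4225 = 1)
k=2:  x_2 = 1351·1351+432·65·65 = 3650401,  y_2 = 1351·65+65·1351 = 175630
k=3:  x_3 = 1351·3650401+432·65·175630 = 9863382151,  y_3 = 1351·175630+65·3650401 = 474552195
k=4:  x_4 = 1351·9863382151+432·65·474552195 = 26650854921601,  y_4 = 1351·474552195+65·9863382151 = 1282239855260
k=5:  x_5 = 1351·26650854921601+432·65·1282239855260 = 72010600134783751,  y_5 = 1351·1282239855260+65·26650854921601 = 3464611614360325

1351 65
3650401 175630
9863382151 474552195
26650854921601 1282239855260
72010600134783751 3464611614360325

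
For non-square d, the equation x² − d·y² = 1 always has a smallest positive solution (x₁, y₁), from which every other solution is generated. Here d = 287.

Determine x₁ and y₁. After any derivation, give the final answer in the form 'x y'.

288 17

d=287: √d = [16; 1,15,1,32] (ℓ=4, even), read p_3/q_3
step 0: (16, 1)  from 16·(1,0) + (0,1)
…
step 2: (271, 16)  from 15·(17,1) + (16,1)
step 3: (288, 17)  from 1·(271,16) + (17,1)
fundamental: x₁=288, y₁=17  (since 82944 − 287·289 = 1)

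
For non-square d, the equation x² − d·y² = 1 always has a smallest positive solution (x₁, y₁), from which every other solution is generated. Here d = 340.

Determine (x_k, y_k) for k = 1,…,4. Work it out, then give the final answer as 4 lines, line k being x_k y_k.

d=340: √d = [18; 2,3,1,1,1,…,3,2,36] (ℓ=14, even), read p_13/q_13
k=0  a_k=18  p_k/q_k = 18/1
k=1  a_k=2  p_k/q_k = 37/2
…
k=8  a_k=1  p_k/q_k = 7265/394
k=9  a_k=1  p_k/q_k = 13774/747
…
k=12  a_k=3  p_k/q_k = 125478/6805
k=13  a_k=2  p_k/q_k = 285769/15498
(x₁, y₁) = (285769, 15498);  285769² − 340·15498² = 1 ✓
(285769+15498√340)^2 = 163327842721 + 8857695924√340
(285769+15498√340)^3 = 93348068572789129 + 5062509812995614√340
(285769+15498√340)^4 = 53351968415791425367681 + 2893416733491029538408√340

285769 15498
163327842721 8857695924
93348068572789129 5062509812995614
53351968415791425367681 2893416733491029538408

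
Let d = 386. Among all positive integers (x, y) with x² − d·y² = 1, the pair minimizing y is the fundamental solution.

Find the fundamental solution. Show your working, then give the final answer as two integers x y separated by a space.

[19; 1,1,1,4,1,18,1,4,1,1,1,38] for √386; ℓ=12 ⇒ convergent index 11
step 0: (19, 1)  from 19·(1,0) + (0,1)
step 1: (20, 1)  from 1·(19,1) + (1,0)
…
step 3: (59, 3)  from 1·(39,2) + (20,1)
…
step 6: (6287, 320)  from 18·(334,17) + (275,14)
step 7: (6621, 337)  from 1·(6287,320) + (334,17)
…
step 9: (39392, 2005)  from 1·(32771,1668) + (6621,337)
step 10: (72163, 3673)  from 1·(39392,2005) + (32771,1668)
step 11: (111555, 5678)  from 1·(72163,3673) + (39392,2005)
fundamental: x₁=111555, y₁=5678  (since 12444518025 − 386·32239684 = 1)

111555 5678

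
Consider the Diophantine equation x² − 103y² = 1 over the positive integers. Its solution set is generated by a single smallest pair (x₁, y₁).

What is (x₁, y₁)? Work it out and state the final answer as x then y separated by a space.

d=103: √d = [10; 6,1,2,1,1,9,1,1,2,1,6,20] (ℓ=12, even), read p_11/q_11
step 0: (10, 1)  from 10·(1,0) + (0,1)
…
step 2: (71, 7)  from 1·(61,6) + (10,1)
…
step 6: (4567, 450)  from 9·(477,47) + (274,27)
step 7: (5044, 497)  from 1·(4567,450) + (477,47)
step 8: (9611, 947)  from 1·(5044,497) + (4567,450)
…
step 10: (33877, 3338)  from 1·(24266,2391) + (9611,947)
step 11: (227528, 22419)  from 6·(33877,3338) + (24266,2391)
(x₁, y₁) = (227528, 22419);  227528² − 103·22419² = 1 ✓

227528 22419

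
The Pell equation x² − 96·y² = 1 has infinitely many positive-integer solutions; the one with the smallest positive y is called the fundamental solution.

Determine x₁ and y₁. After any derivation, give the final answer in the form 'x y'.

49 5

√96 → a₀=9, period (1,3,1,18); ℓ=4 even so k=3
a_0=9:  p_0=9·1+0=9,  q_0=9·0+1=1
a_1=1:  p_1=1·9+1=10,  q_1=1·1+0=1
a_2=3:  p_2=3·10+9=39,  q_2=3·1+1=4
a_3=1:  p_3=1·39+10=49,  q_3=1·4+1=5
(x₁, y₁) = (49, 5);  49² − 96·5² = 1 ✓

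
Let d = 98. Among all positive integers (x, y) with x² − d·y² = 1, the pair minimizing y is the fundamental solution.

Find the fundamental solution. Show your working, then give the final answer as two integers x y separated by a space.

√98 → a₀=9, period (1,8,1,18); ℓ=4 even so k=3
a_0=9:  p_0=9·1+0=9,  q_0=9·0+1=1
…
a_2=8:  p_2=8·10+9=89,  q_2=8·1+1=9
a_3=1:  p_3=1·89+10=99,  q_3=1·9+1=10
fundamental: x₁=99, y₁=10  (since 9801 − 98·100 = 1)

99 10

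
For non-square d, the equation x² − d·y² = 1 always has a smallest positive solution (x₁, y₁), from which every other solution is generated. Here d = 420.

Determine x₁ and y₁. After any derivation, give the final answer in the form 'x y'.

41 2

[20; 2,40] for √420; ℓ=2 ⇒ convergent index 1
step 0: (20, 1)  from 20·(1,0) + (0,1)
step 1: (41, 2)  from 2·(20,1) + (1,0)
(x₁, y₁) = (41, 2);  41² − 420·2² = 1 ✓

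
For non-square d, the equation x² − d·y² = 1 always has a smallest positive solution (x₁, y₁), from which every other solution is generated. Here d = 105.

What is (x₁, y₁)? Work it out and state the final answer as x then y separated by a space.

[10; 4,20] for √105; ℓ=2 ⇒ convergent index 1
a_0=10:  p_0=10·1+0=10,  q_0=10·0+1=1
a_1=4:  p_1=4·10+1=41,  q_1=4·1+0=4
(x₁, y₁) = (41, 4);  41² − 105·4² = 1 ✓

41 4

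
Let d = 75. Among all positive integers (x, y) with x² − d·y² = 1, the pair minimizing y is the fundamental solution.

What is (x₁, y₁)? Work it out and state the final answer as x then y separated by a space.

√75 → a₀=8, period (1,1,1,16); ℓ=4 even so k=3
k=0  a_k=8  p_k/q_k = 8/1
…
k=2  a_k=1  p_k/q_k = 17/2
k=3  a_k=1  p_k/q_k = 26/3
→ (26, 3).  Check: 26²=676, 75·3²=675, difference 1.

26 3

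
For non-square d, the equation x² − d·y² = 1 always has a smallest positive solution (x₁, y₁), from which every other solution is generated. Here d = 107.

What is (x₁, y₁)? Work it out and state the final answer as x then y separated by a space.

962 93

√107 → a₀=10, period (2,1,9,1,2,20); ℓ=6 even so k=5
a_0=10:  p_0=10·1+0=10,  q_0=10·0+1=1
…
a_2=1:  p_2=1·21+10=31,  q_2=1·2+1=3
a_3=9:  p_3=9·31+21=300,  q_3=9·3+2=29
a_4=1:  p_4=1·300+31=331,  q_4=1·29+3=32
a_5=2:  p_5=2·331+300=962,  q_5=2·32+29=93
(x₁, y₁) = (962, 93);  962² − 107·93² = 1 ✓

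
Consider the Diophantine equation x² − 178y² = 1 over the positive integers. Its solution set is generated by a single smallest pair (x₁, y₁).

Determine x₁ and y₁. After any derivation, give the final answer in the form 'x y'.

√178 → a₀=13, period (2,1,12,1,2,26); ℓ=6 even so k=5
k=0  a_k=13  p_k/q_k = 13/1
k=1  a_k=2  p_k/q_k = 27/2
k=2  a_k=1  p_k/q_k = 40/3
…
k=4  a_k=1  p_k/q_k = 547/41
k=5  a_k=2  p_k/q_k = 1601/120
(x₁, y₁) = (1601, 120);  1601² − 178·120² = 1 ✓

1601 120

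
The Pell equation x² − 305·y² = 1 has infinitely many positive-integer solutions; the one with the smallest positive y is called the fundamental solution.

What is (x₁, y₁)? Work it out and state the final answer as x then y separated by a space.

d=305: √d = [17; 2,6,2,34] (ℓ=4, even), read p_3/q_3
step 0: (17, 1)  from 17·(1,0) + (0,1)
step 1: (35, 2)  from 2·(17,1) + (1,0)
step 2: (227, 13)  from 6·(35,2) + (17,1)
step 3: (489, 28)  from 2·(227,13) + (35,2)
(x₁, y₁) = (489, 28);  489² − 305·28² = 1 ✓

489 28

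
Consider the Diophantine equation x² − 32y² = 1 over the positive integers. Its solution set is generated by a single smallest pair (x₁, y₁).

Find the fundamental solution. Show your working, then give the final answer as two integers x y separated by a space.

[5; 1,1,1,10] for √32; ℓ=4 ⇒ convergent index 3
i=0: a=5 ⇒ p=5, q=1
i=1: a=1 ⇒ p=6, q=1
i=2: a=1 ⇒ p=11, q=2
i=3: a=1 ⇒ p=17, q=3
(x₁, y₁) = (17, 3);  17² − 32·3² = 1 ✓

17 3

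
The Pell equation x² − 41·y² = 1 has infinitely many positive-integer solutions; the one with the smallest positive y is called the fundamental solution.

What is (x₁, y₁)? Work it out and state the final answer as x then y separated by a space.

d=41: √d = [6; 2,2,12] (ℓ=3, odd), read p_5/q_5
step 0: (6, 1)  from 6·(1,0) + (0,1)
…
step 2: (32, 5)  from 2·(13,2) + (6,1)
step 3: (397, 62)  from 12·(32,5) + (13,2)
step 4: (826, 129)  from 2·(397,62) + (32,5)
step 5: (2049, 320)  from 2·(826,129) + (397,62)
fundamental: x₁=2049, y₁=320  (since 4198401 − 41·102400 = 1)

2049 320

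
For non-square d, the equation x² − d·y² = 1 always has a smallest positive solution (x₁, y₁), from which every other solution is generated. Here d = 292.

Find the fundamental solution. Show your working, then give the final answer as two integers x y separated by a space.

d=292: √d = [17; 11,2,1,3,8,3,1,2,11,34] (ℓ=10, even), read p_9/q_9
i=0: a=17 ⇒ p=17, q=1
…
i=8: a=2 ⇒ p=200767, q=11749
i=9: a=11 ⇒ p=2281249, q=133500
→ (2281249, 133500).  Check: 2281249²=5204097000001, 292·133500²=5204097000000, difference 1.

2281249 133500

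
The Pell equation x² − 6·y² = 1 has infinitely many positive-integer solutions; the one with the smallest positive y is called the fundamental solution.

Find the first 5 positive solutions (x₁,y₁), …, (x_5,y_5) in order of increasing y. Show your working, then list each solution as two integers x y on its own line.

[2; 2,4] for √6; ℓ=2 ⇒ convergent index 1
k=0  a_k=2  p_k/q_k = 2/1
k=1  a_k=2  p_k/q_k = 5/2
→ (5, 2).  Check: 5²=25, 6·2²=24, difference 1.
k=2:  x_2 = 5·5+6·2·2 = 49,  y_2 = 5·2+2·5 = 20
k=3:  x_3 = 5·49+6·2·20 = 485,  y_3 = 5·20+2·49 = 198
k=4:  x_4 = 5·485+6·2·198 = 4801,  y_4 = 5·198+2·485 = 1960
k=5:  x_5 = 5·4801+6·2·1960 = 47525,  y_5 = 5·1960+2·4801 = 19402

5 2
49 20
485 198
4801 1960
47525 19402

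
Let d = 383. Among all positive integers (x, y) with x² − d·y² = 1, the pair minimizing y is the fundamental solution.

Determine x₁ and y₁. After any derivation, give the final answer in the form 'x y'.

18768 959

[19; 1,1,3,19,3,1,1,38] for √383; ℓ=8 ⇒ convergent index 7
i=0: a=19 ⇒ p=19, q=1
…
i=5: a=3 ⇒ p=8063, q=412
i=6: a=1 ⇒ p=10705, q=547
i=7: a=1 ⇒ p=18768, q=959
fundamental: x₁=18768, y₁=959  (since 352237824 − 383·919681 = 1)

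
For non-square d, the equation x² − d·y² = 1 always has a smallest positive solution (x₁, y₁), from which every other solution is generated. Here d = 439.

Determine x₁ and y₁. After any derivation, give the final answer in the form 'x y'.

d=439: √d = [20; 1,19,1,40] (ℓ=4, even), read p_3/q_3
i=0: a=20 ⇒ p=20, q=1
i=1: a=1 ⇒ p=21, q=1
i=2: a=19 ⇒ p=419, q=20
i=3: a=1 ⇒ p=440, q=21
(x₁, y₁) = (440, 21);  440² − 439·21² = 1 ✓

440 21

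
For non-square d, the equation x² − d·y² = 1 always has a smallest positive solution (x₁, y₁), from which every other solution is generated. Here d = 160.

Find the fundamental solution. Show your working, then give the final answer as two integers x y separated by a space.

√160 → a₀=12, period (1,1,1,5,1,1,1,24); ℓ=8 even so k=7
a_0=12:  p_0=12·1+0=12,  q_0=12·0+1=1
a_1=1:  p_1=1·12+1=13,  q_1=1·1+0=1
a_2=1:  p_2=1·13+12=25,  q_2=1·1+1=2
…
a_6=1:  p_6=1·253+215=468,  q_6=1·20+17=37
a_7=1:  p_7=1·468+253=721,  q_7=1·37+20=57
→ (721, 57).  Check: 721²=519841, 160·57²=519840, difference 1.

721 57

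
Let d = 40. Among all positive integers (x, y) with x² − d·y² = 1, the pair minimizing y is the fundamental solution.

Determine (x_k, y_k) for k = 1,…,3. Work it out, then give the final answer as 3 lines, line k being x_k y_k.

19 3
721 114
27379 4329

√40 → a₀=6, period (3,12); ℓ=2 even so k=1
k=0  a_k=6  p_k/q_k = 6/1
k=1  a_k=3  p_k/q_k = 19/3
(x₁, y₁) = (19, 3);  19² − 40·3² = 1 ✓
k=2:  x_2 = 19·19+40·3·3 = 721,  y_2 = 19·3+3·19 = 114
k=3:  x_3 = 19·721+40·3·114 = 27379,  y_3 = 19·114+3·721 = 4329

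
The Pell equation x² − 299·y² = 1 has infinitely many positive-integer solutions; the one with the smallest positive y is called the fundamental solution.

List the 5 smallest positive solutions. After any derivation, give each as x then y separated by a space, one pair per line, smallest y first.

√299 → a₀=17, period (3,2,3,34); ℓ=4 even so k=3
step 0: (17, 1)  from 17·(1,0) + (0,1)
…
step 2: (121, 7)  from 2·(52,3) + (17,1)
step 3: (415, 24)  from 3·(121,7) + (52,3)
(x₁, y₁) = (415, 24);  415² − 299·24² = 1 ✓
(x_2, y_2) = (415·415 + 299·24·24, 415·24 + 24·415) = (344449, 19920)
(x_3, y_3) = (415·344449 + 299·24·19920, 415·19920 + 24·344449) = (285892255, 16533576)
(x_4, y_4) = (415·285892255 + 299·24·16533576, 415·16533576 + 24·285892255) = (237290227201, 13722848160)
(x_5, y_5) = (415·237290227201 + 299·24·13722848160, 415·13722848160 + 24·237290227201) = (196950602684575, 11389947439224)

415 24
344449 19920
285892255 16533576
237290227201 13722848160
196950602684575 11389947439224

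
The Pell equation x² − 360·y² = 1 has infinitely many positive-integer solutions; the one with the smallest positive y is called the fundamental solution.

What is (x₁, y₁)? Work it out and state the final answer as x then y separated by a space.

19 1

√360 = [18; 1,36, …], period ℓ=2 (even) → k=1
i=0: a=18 ⇒ p=18, q=1
i=1: a=1 ⇒ p=19, q=1
(x₁, y₁) = (19, 1);  19² − 360·1² = 1 ✓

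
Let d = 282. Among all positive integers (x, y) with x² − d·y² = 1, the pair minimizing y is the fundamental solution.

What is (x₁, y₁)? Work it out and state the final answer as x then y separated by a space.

2351 140

d=282: √d = [16; 1,3,1,4,1,3,1,32] (ℓ=8, even), read p_7/q_7
i=0: a=16 ⇒ p=16, q=1
i=1: a=1 ⇒ p=17, q=1
i=2: a=3 ⇒ p=67, q=4
i=3: a=1 ⇒ p=84, q=5
i=4: a=4 ⇒ p=403, q=24
i=5: a=1 ⇒ p=487, q=29
i=6: a=3 ⇒ p=1864, q=111
i=7: a=1 ⇒ p=2351, q=140
(x₁, y₁) = (2351, 140);  2351² − 282·140² = 1 ✓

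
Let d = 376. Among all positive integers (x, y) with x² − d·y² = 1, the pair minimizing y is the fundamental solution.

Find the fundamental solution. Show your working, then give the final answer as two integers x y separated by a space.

√376 → a₀=19, period (2,1,1,3,1,…,1,2,38); ℓ=16 even so k=15
k=0  a_k=19  p_k/q_k = 19/1
k=1  a_k=2  p_k/q_k = 39/2
k=2  a_k=1  p_k/q_k = 58/3
k=3  a_k=1  p_k/q_k = 97/5
k=4  a_k=3  p_k/q_k = 349/18
…
k=6  a_k=2  p_k/q_k = 1241/64
k=7  a_k=2  p_k/q_k = 2928/151
k=8  a_k=4  p_k/q_k = 12953/668
k=9  a_k=2  p_k/q_k = 28834/1487
k=10  a_k=2  p_k/q_k = 70621/3642
…
k=12  a_k=3  p_k/q_k = 368986/19029
k=13  a_k=1  p_k/q_k = 468441/24158
k=14  a_k=1  p_k/q_k = 837427/43187
k=15  a_k=2  p_k/q_k = 2143295/110532
→ (2143295, 110532).  Check: 2143295²=4593713457025, 376·110532²=4593713457024, difference 1.

2143295 110532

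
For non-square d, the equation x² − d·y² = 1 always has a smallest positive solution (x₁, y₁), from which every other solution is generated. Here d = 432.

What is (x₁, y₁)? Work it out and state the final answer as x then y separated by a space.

√432 → a₀=20, period (1,3,1,1,1,3,1,40); ℓ=8 even so k=7
a_0=20:  p_0=20·1+0=20,  q_0=20·0+1=1
a_1=1:  p_1=1·20+1=21,  q_1=1·1+0=1
a_2=3:  p_2=3·21+20=83,  q_2=3·1+1=4
a_3=1:  p_3=1·83+21=104,  q_3=1·4+1=5
a_4=1:  p_4=1·104+83=187,  q_4=1·5+4=9
a_5=1:  p_5=1·187+104=291,  q_5=1·9+5=14
a_6=3:  p_6=3·291+187=1060,  q_6=3·14+9=51
a_7=1:  p_7=1·1060+291=1351,  q_7=1·51+14=65
fundamental: x₁=1351, y₁=65  (since 1825201 − 432·4225 = 1)

1351 65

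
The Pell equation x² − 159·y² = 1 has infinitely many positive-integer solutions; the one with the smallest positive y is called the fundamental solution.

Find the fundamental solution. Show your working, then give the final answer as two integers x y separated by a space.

1324 105

d=159: √d = [12; 1,1,1,1,3,1,1,1,1,24] (ℓ=10, even), read p_9/q_9
i=0: a=12 ⇒ p=12, q=1
i=1: a=1 ⇒ p=13, q=1
i=2: a=1 ⇒ p=25, q=2
i=3: a=1 ⇒ p=38, q=3
i=4: a=1 ⇒ p=63, q=5
i=5: a=3 ⇒ p=227, q=18
i=6: a=1 ⇒ p=290, q=23
i=7: a=1 ⇒ p=517, q=41
i=8: a=1 ⇒ p=807, q=64
i=9: a=1 ⇒ p=1324, q=105
→ (1324, 105).  Check: 1324²=1752976, 159·105²=1752975, difference 1.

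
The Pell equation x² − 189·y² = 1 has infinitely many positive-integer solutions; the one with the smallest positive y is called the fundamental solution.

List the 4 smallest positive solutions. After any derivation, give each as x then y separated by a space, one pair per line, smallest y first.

55 4
6049 440
665335 48396
73180801 5323120

√189 = [13; 1,2,1,26, …], period ℓ=4 (even) → k=3
a_0=13:  p_0=13·1+0=13,  q_0=13·0+1=1
…
a_2=2:  p_2=2·14+13=41,  q_2=2·1+1=3
a_3=1:  p_3=1·41+14=55,  q_3=1·3+1=4
→ (55, 4).  Check: 55²=3025, 189·4²=3024, difference 1.
(x_2, y_2) = (55·55 + 189·4·4, 55·4 + 4·55) = (6049, 440)
(x_3, y_3) = (55·6049 + 189·4·440, 55·440 + 4·6049) = (665335, 48396)
(x_4, y_4) = (55·665335 + 189·4·48396, 55·48396 + 4·665335) = (73180801, 5323120)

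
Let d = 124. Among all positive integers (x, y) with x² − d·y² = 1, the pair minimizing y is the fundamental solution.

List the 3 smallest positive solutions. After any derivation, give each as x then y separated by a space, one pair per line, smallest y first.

√124 → a₀=11, period (7,2,1,1,1,…,2,7,22); ℓ=16 even so k=15
i=0: a=11 ⇒ p=11, q=1
i=1: a=7 ⇒ p=78, q=7
…
i=5: a=1 ⇒ p=657, q=59
…
i=14: a=2 ⇒ p=626251, q=56239
i=15: a=7 ⇒ p=4620799, q=414960
→ (4620799, 414960).  Check: 4620799²=21351783398401, 124·414960²=21351783398400, difference 1.
(x_2, y_2) = (4620799·4620799 + 124·414960·414960, 4620799·414960 + 414960·4620799) = (42703566796801, 3834893506080)
(x_3, y_3) = (4620799·42703566796801 + 124·414960·3834893506080, 4620799·3834893506080 + 414960·42703566796801) = (394649197502177907199, 35440544156001500880)

4620799 414960
42703566796801 3834893506080
394649197502177907199 35440544156001500880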